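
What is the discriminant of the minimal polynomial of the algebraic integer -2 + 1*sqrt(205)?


The element -2 + 1*sqrt(205) has minimal polynomial:
x^2 + 4*x - 201
Discriminant = (4)^2 - 4*(-201)
= 16 + 804
= 820

820


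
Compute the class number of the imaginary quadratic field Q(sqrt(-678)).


K = Q(sqrt(-678)). d mod 4 = 2, so D = disc(K) = 4d = -2712
h(K) equals the number of primitive reduced positive-definite forms (a, b, c) = a*x^2 + b*x*y + c*y^2 with b^2 - 4ac = D,
where reduced means |b| <= a <= c, with b >= 0 whenever |b| = a or a = c, and primitive means gcd(a, b, c) = 1.
Reduced forces 3a^2 <= |D| = 2712, so 1 <= a <= 30; b must have the parity of D, and c = (b^2 - D)/(4a) must be an integer >= a.
Enumerate a = 1..30, b in [-a, a]:
  a=1: (1, 0, 678)  [1]
  a=2: (2, 0, 339)  [1]
  a=3: (3, 0, 226)  [1]
  a=4..5: none
  a=6: (6, 0, 113)  [1]
  a=7: (7, -2, 97), (7, 2, 97)  [2]
  a=8..10: none
  a=11: (11, -4, 62), (11, 4, 62)  [2]
  a=12..13: none
  a=14: (14, -12, 51), (14, 12, 51)  [2]
  a=15..16: none
  a=17: (17, -12, 42), (17, 12, 42)  [2]
  a=18: none
  a=19: (19, -10, 37), (19, 10, 37)  [2]
  a=20: none
  a=21: (21, -12, 34), (21, 12, 34)  [2]
  a=22: (22, -4, 31), (22, 4, 31)  [2]
  a=23: (23, -18, 33), (23, 18, 33)  [2]
  a=24..30: none
Total reduced forms: 1 + 1 + 1 + 1 + 2 + 2 + 2 + 2 + 2 + 2 + 2 + 2 = 20
h = 20

20


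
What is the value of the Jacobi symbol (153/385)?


Compute (153/385) via quadratic reciprocity:
  reciprocity: (153/385) -> +(385/153)
  reduce: (79/153)
  reciprocity: (79/153) -> +(153/79)
  reduce: (74/79)
  pull out 2: (2/79) = +1  (since 79 mod 8 = 7)
  reciprocity: (37/79) -> +(79/37)
  reduce: (5/37)
  reciprocity: (5/37) -> +(37/5)
  reduce: (2/5)
  pull out 2: (2/5) = -1  (since 5 mod 8 = 5)
  (1/5) = 1
Product of signs = -1

-1


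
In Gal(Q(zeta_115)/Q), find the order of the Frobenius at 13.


The Frobenius at p in Gal(Q(zeta_n)/Q) = (Z/nZ)* is the class of p, so its order is ord_115(13), the smallest k >= 1 with 13^k = 1 mod 115.
n = 115 = 5 * 23, phi(115) = 88; the order divides phi(n).
Divisors of 88: 1, 2, 4, 8, 11, 22, 44, 88
Repeated squaring mod 115: 13^1 = 13, 13^2 = 54, 13^4 = 41, 13^8 = 71, 13^16 = 96, 13^32 = 16, 13^64 = 26
Test divisors in increasing order:
  k=1: 13^1 = 13 mod 115
  k=2: 13^2 = 54 mod 115
  k=4: 13^4 = 41 mod 115
  k=8: 13^8 = 71 mod 115
  k=11: 13^11 = 71 * 54 * 13 = 47 mod 115
  k=22: 13^22 = 96 * 41 * 54 = 24 mod 115
  k=44: 13^44 = 16 * 71 * 41 = 1 mod 115  <- first divisor giving 1
Order = 44

44


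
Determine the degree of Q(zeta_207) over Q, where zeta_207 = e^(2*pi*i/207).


The degree equals Euler's totient phi(207).
207 = 3^2 * 23
phi(207) = 132

132


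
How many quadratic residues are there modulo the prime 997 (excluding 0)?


For prime p, the number of non-zero quadratic residues is (p-1)/2.
= (997-1)/2
= 498

498


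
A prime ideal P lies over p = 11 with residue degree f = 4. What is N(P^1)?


N(P^a) = p^(a*f)
= 11^(1*4)
= 11^4
= 14641

14641


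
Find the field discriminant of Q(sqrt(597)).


For K = Q(sqrt(d)) with d squarefree: disc(K) = d if d = 1 mod 4, and disc(K) = 4d if d = 2 or 3 mod 4.
Here d = 597, and d mod 4 = 1.
d = 1 mod 4 (O_K = Z[(1+sqrt(d))/2]), so disc(K) = d = 597

597


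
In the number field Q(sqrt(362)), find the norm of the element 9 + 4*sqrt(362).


N(a + b*sqrt(d)) = a^2 - d*b^2
= (9)^2 - (362)*(4)^2
= 81 - 5792
= -5711

-5711


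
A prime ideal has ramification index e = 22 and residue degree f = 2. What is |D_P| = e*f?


|D_P| = e * f
= 22 * 2
= 44

44


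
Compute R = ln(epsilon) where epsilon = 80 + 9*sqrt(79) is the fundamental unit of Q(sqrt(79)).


epsilon = 80 + 9*sqrt(79)
= 159.9937
R = ln(159.9937)
= 5.0751

5.0751


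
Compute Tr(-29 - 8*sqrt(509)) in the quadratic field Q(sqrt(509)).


Tr(a + b*sqrt(d)) = (a + b*sqrt(d)) + (a - b*sqrt(d)) = 2a
= 2 * (-29)
= -58

-58


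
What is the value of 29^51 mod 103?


p = 103 is prime and the exponent is (p-1)/2 = 51, so by Euler's criterion 29^51 = (29/103) = +1 or -1 mod 103.
Compute by square-and-multiply:
  51 = 32 + 16 + 2 + 1 (binary 110011)
  Repeated squaring mod 103: 29^1 = 29, 29^2 = 17, 29^4 = 83, 29^8 = 91, 29^16 = 41, 29^32 = 33
  29^51 = 29^32 * 29^16 * 29^2 * 29^1 = 33 * 41 * 17 * 29 mod 103
    33 * 41 = 1353 = 14 mod 103
    14 * 17 = 238 = 32 mod 103
    32 * 29 = 928 = 1 mod 103
  29^51 = 1 mod 103
Result 1: 29 is a quadratic residue mod 103.
29^51 mod 103 = 1

1


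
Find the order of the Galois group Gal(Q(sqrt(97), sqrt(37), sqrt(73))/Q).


The 3 square roots of distinct primes are multiplicatively independent over Q,
so [K:Q] = 2^3 and Gal(K/Q) is isomorphic to (Z/2Z)^3.
|Gal| = 2^3 = 8

8


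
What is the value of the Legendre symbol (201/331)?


p = 331 is prime, so compute (201/331) with the reciprocity algorithm (Jacobi-symbol steps: pull out 2s via (2/n), flip via reciprocity, reduce):
  reciprocity: (201/331) -> +(331/201)
  reduce: (130/201)
  pull out 2: (2/201) = +1  (since 201 mod 8 = 1)
  reciprocity: (65/201) -> +(201/65)
  reduce: (6/65)
  pull out 2: (2/65) = +1  (since 65 mod 8 = 1)
  reciprocity: (3/65) -> +(65/3)
  reduce: (2/3)
  pull out 2: (2/3) = -1  (since 3 mod 8 = 3)
  (1/3) = 1
Product of signs = -1
(201/331) = -1

-1


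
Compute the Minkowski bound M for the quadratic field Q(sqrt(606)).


d = 606, d mod 4 = 2, so disc(K) = 4d = 2424; |disc(K)| = 2424
Real quadratic field, so n = 2, s = r2 = 0, r1 = 2
M = (n!/n^n) * (4/pi)^s * sqrt(|disc(K)|) = (2!/2^2) * (4/pi)^0 * sqrt(2424)
= 0.5 * 1.000000 * 49.234135
= 24.6171

24.6171


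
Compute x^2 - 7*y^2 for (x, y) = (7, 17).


x^2 - d*y^2
= 7^2 - 7*17^2
= 49 - 2023
= -1974

-1974


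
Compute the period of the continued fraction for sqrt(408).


Run the CF algorithm for sqrt(408).
a_0 = floor(sqrt(408)) = 20; set m_0=0, q_0=1.
Recurrence: m' = q*a - m,  q' = (d - m'^2)/q,  a' = floor((a_0 + m')/q').
  step 1: m=20, q=8, a=5
  step 2: m=20, q=1, a=40
a_2 = 2*a_0 = 40, so the period closes here.
sqrt(408) = [20; 5, 40]
Period length = 2

2


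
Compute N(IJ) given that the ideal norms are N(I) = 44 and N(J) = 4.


N(IJ) = N(I) * N(J)
= 44 * 4
= 176

176


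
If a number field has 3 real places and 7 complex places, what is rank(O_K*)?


By Dirichlet's unit theorem:
rank = r1 + r2 - 1
= 3 + 7 - 1
= 9

9


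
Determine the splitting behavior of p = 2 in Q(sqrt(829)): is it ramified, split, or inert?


K = Q(sqrt(829)). Since d mod 4 = 1, disc(K) = 829.
Check p | disc: 829 mod 2 = 1.
p=2 does not divide disc (d is 1 mod 4). 2 splits iff d = 1 mod 8.
d mod 8 = 5, so (d/2) = -1.
(d/p) = -1, so p is inert: (p) stays prime with e=1, f=2, g=1.
Therefore p is inert.

inert


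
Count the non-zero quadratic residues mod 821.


For prime p, the number of non-zero quadratic residues is (p-1)/2.
= (821-1)/2
= 410

410


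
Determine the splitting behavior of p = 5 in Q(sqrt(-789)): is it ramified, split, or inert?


K = Q(sqrt(-789)). Since d mod 4 = 3, disc(K) = -3156.
Check p | disc: -3156 mod 5 = 4.
p does not divide disc. Compute Legendre symbol (d/p):
1^((5-1)/2) mod 5 = 1
(d/p) = 1, so p splits: (p) = P*P' with e=1, f=1, g=2.
Therefore p is split.

split


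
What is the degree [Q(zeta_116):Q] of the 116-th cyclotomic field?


The degree equals Euler's totient phi(116).
116 = 2^2 * 29
phi(116) = 56

56


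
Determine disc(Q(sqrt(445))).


For K = Q(sqrt(d)) with d squarefree: disc(K) = d if d = 1 mod 4, and disc(K) = 4d if d = 2 or 3 mod 4.
Here d = 445, and d mod 4 = 1.
d = 1 mod 4 (O_K = Z[(1+sqrt(d))/2]), so disc(K) = d = 445

445


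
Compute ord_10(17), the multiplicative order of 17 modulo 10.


We want ord_10(17), the smallest k >= 1 with 17^k = 1 mod 10.
n = 10 = 2 * 5, phi(10) = 4; the order divides phi(n).
Divisors of 4: 1, 2, 4
Repeated squaring mod 10: 17^1 = 7, 17^2 = 9, 17^4 = 1
Test divisors in increasing order:
  k=1: 17^1 = 7 mod 10
  k=2: 17^2 = 9 mod 10
  k=4: 17^4 = 1 mod 10  <- first divisor giving 1
Order = 4

4


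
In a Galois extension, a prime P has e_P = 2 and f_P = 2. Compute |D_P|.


|D_P| = e * f
= 2 * 2
= 4

4


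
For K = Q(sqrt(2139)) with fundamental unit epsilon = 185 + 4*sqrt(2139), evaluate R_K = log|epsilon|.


epsilon = 185 + 4*sqrt(2139)
= 369.9973
R = ln(369.9973)
= 5.9135

5.9135


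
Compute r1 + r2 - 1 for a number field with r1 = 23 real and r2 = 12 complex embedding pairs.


By Dirichlet's unit theorem:
rank = r1 + r2 - 1
= 23 + 12 - 1
= 34

34


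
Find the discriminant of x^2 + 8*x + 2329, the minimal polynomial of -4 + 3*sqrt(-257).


The element -4 + 3*sqrt(-257) has minimal polynomial:
x^2 + 8*x + 2329
Discriminant = (8)^2 - 4*(2329)
= 64 - 9316
= -9252

-9252


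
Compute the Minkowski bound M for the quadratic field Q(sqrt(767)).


d = 767, d mod 4 = 3, so disc(K) = 4d = 3068; |disc(K)| = 3068
Real quadratic field, so n = 2, s = r2 = 0, r1 = 2
M = (n!/n^n) * (4/pi)^s * sqrt(|disc(K)|) = (2!/2^2) * (4/pi)^0 * sqrt(3068)
= 0.5 * 1.000000 * 55.389530
= 27.6948

27.6948


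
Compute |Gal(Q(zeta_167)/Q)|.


|Gal(Q(zeta_167)/Q)| = phi(167)
= 166

166


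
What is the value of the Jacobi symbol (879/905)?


Compute (879/905) via quadratic reciprocity:
  reciprocity: (879/905) -> +(905/879)
  reduce: (26/879)
  pull out 2: (2/879) = +1  (since 879 mod 8 = 7)
  reciprocity: (13/879) -> +(879/13)
  reduce: (8/13)
  pull out 2: (2/13) = -1  (since 13 mod 8 = 5)
  pull out 2: (2/13) = -1  (since 13 mod 8 = 5)
  pull out 2: (2/13) = -1  (since 13 mod 8 = 5)
  (1/13) = 1
Product of signs = -1

-1


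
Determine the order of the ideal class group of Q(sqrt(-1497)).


K = Q(sqrt(-1497)). d mod 4 = 3, so D = disc(K) = 4d = -5988
h(K) equals the number of primitive reduced positive-definite forms (a, b, c) = a*x^2 + b*x*y + c*y^2 with b^2 - 4ac = D,
where reduced means |b| <= a <= c, with b >= 0 whenever |b| = a or a = c, and primitive means gcd(a, b, c) = 1.
Reduced forces 3a^2 <= |D| = 5988, so 1 <= a <= 44; b must have the parity of D, and c = (b^2 - D)/(4a) must be an integer >= a.
Enumerate a = 1..44, b in [-a, a]:
  a=1: (1, 0, 1497)  [1]
  a=2: (2, 2, 749)  [1]
  a=3: (3, 0, 499)  [1]
  a=4..5: none
  a=6: (6, 6, 251)  [1]
  a=7: (7, -2, 214), (7, 2, 214)  [2]
  a=8..13: none
  a=14: (14, -2, 107), (14, 2, 107)  [2]
  a=15..16: none
  a=17: (17, -8, 89), (17, 8, 89)  [2]
  a=18: none
  a=19: (19, -4, 79), (19, 4, 79)  [2]
  a=20: none
  a=21: (21, -12, 73), (21, 12, 73)  [2]
  a=22..33: none
  a=34: (34, -26, 49), (34, 26, 49)  [2]
  a=35..37: none
  a=38: (38, -34, 47), (38, 34, 47)  [2]
  a=39..40: none
  a=41: (41, -30, 42), (41, 30, 42)  [2]
  a=42..44: none
Total reduced forms: 1 + 1 + 1 + 1 + 2 + 2 + 2 + 2 + 2 + 2 + 2 + 2 = 20
h = 20

20


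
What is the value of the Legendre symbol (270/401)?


p = 401 is prime, so compute (270/401) with the reciprocity algorithm (Jacobi-symbol steps: pull out 2s via (2/n), flip via reciprocity, reduce):
  pull out 2: (2/401) = +1  (since 401 mod 8 = 1)
  reciprocity: (135/401) -> +(401/135)
  reduce: (131/135)
  reciprocity: (131/135) -> -(135/131)
  reduce: (4/131)
  pull out 2: (2/131) = -1  (since 131 mod 8 = 3)
  pull out 2: (2/131) = -1  (since 131 mod 8 = 3)
  (1/131) = 1
Product of signs = -1
(270/401) = -1

-1


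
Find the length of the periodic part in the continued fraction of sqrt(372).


Run the CF algorithm for sqrt(372).
a_0 = floor(sqrt(372)) = 19; set m_0=0, q_0=1.
Recurrence: m' = q*a - m,  q' = (d - m'^2)/q,  a' = floor((a_0 + m')/q').
  step 1: m=19, q=11, a=3
  step 2: m=14, q=16, a=2
  step 3: m=18, q=3, a=12
  step 4: m=18, q=16, a=2
  step 5: m=14, q=11, a=3
  step 6: m=19, q=1, a=38
a_6 = 2*a_0 = 38, so the period closes here.
sqrt(372) = [19; 3, 2, 12, 2, 3, 38]
Period length = 6

6


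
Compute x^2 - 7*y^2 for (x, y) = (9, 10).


x^2 - d*y^2
= 9^2 - 7*10^2
= 81 - 700
= -619

-619


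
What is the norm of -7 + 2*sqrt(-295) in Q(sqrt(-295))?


N(a + b*sqrt(d)) = a^2 - d*b^2
= (-7)^2 - (-295)*(2)^2
= 49 + 1180
= 1229

1229


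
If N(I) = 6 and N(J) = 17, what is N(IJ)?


N(IJ) = N(I) * N(J)
= 6 * 17
= 102

102


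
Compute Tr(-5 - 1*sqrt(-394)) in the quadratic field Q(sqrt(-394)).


Tr(a + b*sqrt(d)) = (a + b*sqrt(d)) + (a - b*sqrt(d)) = 2a
= 2 * (-5)
= -10

-10


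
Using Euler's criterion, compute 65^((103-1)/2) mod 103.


p = 103 is prime and the exponent is (p-1)/2 = 51, so by Euler's criterion 65^51 = (65/103) = +1 or -1 mod 103.
Compute by square-and-multiply:
  51 = 32 + 16 + 2 + 1 (binary 110011)
  Repeated squaring mod 103: 65^1 = 65, 65^2 = 2, 65^4 = 4, 65^8 = 16, 65^16 = 50, 65^32 = 28
  65^51 = 65^32 * 65^16 * 65^2 * 65^1 = 28 * 50 * 2 * 65 mod 103
    28 * 50 = 1400 = 61 mod 103
    61 * 2 = 122 = 19 mod 103
    19 * 65 = 1235 = 102 mod 103
  65^51 = 102 mod 103
Result 102 = p - 1 = -1 mod 103: 65 is a quadratic non-residue mod 103. As a residue in [0, p-1] the value is 102.
65^51 mod 103 = 102

102


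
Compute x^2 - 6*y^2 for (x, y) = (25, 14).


x^2 - d*y^2
= 25^2 - 6*14^2
= 625 - 1176
= -551

-551


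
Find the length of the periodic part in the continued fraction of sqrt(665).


Run the CF algorithm for sqrt(665).
a_0 = floor(sqrt(665)) = 25; set m_0=0, q_0=1.
Recurrence: m' = q*a - m,  q' = (d - m'^2)/q,  a' = floor((a_0 + m')/q').
  step 1: m=25, q=40, a=1
  step 2: m=15, q=11, a=3
  step 3: m=18, q=31, a=1
  step 4: m=13, q=16, a=2
  step 5: m=19, q=19, a=2
  step 6: m=19, q=16, a=2
  step 7: m=13, q=31, a=1
  step 8: m=18, q=11, a=3
  step 9: m=15, q=40, a=1
  step 10: m=25, q=1, a=50
a_10 = 2*a_0 = 50, so the period closes here.
sqrt(665) = [25; 1, 3, 1, 2, 2, 2, 1, 3, 1, 50]
Period length = 10

10


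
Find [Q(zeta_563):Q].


The degree equals Euler's totient phi(563).
563 = 563
phi(563) = 562

562


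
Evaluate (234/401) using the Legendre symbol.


p = 401 is prime, so compute (234/401) with the reciprocity algorithm (Jacobi-symbol steps: pull out 2s via (2/n), flip via reciprocity, reduce):
  pull out 2: (2/401) = +1  (since 401 mod 8 = 1)
  reciprocity: (117/401) -> +(401/117)
  reduce: (50/117)
  pull out 2: (2/117) = -1  (since 117 mod 8 = 5)
  reciprocity: (25/117) -> +(117/25)
  reduce: (17/25)
  reciprocity: (17/25) -> +(25/17)
  reduce: (8/17)
  pull out 2: (2/17) = +1  (since 17 mod 8 = 1)
  pull out 2: (2/17) = +1  (since 17 mod 8 = 1)
  pull out 2: (2/17) = +1  (since 17 mod 8 = 1)
  (1/17) = 1
Product of signs = -1
(234/401) = -1

-1


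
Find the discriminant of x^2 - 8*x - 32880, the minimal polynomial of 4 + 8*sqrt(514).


The element 4 + 8*sqrt(514) has minimal polynomial:
x^2 - 8*x - 32880
Discriminant = (-8)^2 - 4*(-32880)
= 64 + 131520
= 131584

131584


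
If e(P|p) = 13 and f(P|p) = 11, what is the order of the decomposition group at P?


|D_P| = e * f
= 13 * 11
= 143

143


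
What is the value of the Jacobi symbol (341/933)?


Compute (341/933) via quadratic reciprocity:
  reciprocity: (341/933) -> +(933/341)
  reduce: (251/341)
  reciprocity: (251/341) -> +(341/251)
  reduce: (90/251)
  pull out 2: (2/251) = -1  (since 251 mod 8 = 3)
  reciprocity: (45/251) -> +(251/45)
  reduce: (26/45)
  pull out 2: (2/45) = -1  (since 45 mod 8 = 5)
  reciprocity: (13/45) -> +(45/13)
  reduce: (6/13)
  pull out 2: (2/13) = -1  (since 13 mod 8 = 5)
  reciprocity: (3/13) -> +(13/3)
  reduce: (1/3)
  (1/3) = 1
Product of signs = -1

-1


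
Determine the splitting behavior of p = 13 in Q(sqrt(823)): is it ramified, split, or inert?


K = Q(sqrt(823)). Since d mod 4 = 3, disc(K) = 3292.
Check p | disc: 3292 mod 13 = 3.
p does not divide disc. Compute Legendre symbol (d/p):
4^((13-1)/2) mod 13 = 1
(d/p) = 1, so p splits: (p) = P*P' with e=1, f=1, g=2.
Therefore p is split.

split


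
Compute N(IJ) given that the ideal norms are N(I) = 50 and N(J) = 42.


N(IJ) = N(I) * N(J)
= 50 * 42
= 2100

2100


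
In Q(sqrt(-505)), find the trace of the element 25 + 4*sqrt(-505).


Tr(a + b*sqrt(d)) = (a + b*sqrt(d)) + (a - b*sqrt(d)) = 2a
= 2 * (25)
= 50

50


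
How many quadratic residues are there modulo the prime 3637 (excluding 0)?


For prime p, the number of non-zero quadratic residues is (p-1)/2.
= (3637-1)/2
= 1818

1818


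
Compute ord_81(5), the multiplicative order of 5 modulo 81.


We want ord_81(5), the smallest k >= 1 with 5^k = 1 mod 81.
n = 81 = 3^4, phi(81) = 54; the order divides phi(n).
Divisors of 54: 1, 2, 3, 6, 9, 18, 27, 54
Repeated squaring mod 81: 5^1 = 5, 5^2 = 25, 5^4 = 58, 5^8 = 43, 5^16 = 67, 5^32 = 34
Test divisors in increasing order:
  k=1: 5^1 = 5 mod 81
  k=2: 5^2 = 25 mod 81
  k=3: 5^3 = 25 * 5 = 44 mod 81
  k=6: 5^6 = 58 * 25 = 73 mod 81
  k=9: 5^9 = 43 * 5 = 53 mod 81
  k=18: 5^18 = 67 * 25 = 55 mod 81
  k=27: 5^27 = 67 * 43 * 25 * 5 = 80 mod 81
  k=54: 5^54 = 34 * 67 * 58 * 25 = 1 mod 81  <- first divisor giving 1
Order = 54

54


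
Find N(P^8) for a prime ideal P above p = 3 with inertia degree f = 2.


N(P^a) = p^(a*f)
= 3^(8*2)
= 3^16
= 43046721

43046721


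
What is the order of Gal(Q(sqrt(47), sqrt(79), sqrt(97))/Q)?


The 3 square roots of distinct primes are multiplicatively independent over Q,
so [K:Q] = 2^3 and Gal(K/Q) is isomorphic to (Z/2Z)^3.
|Gal| = 2^3 = 8

8


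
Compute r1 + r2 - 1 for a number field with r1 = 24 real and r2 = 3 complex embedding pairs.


By Dirichlet's unit theorem:
rank = r1 + r2 - 1
= 24 + 3 - 1
= 26

26


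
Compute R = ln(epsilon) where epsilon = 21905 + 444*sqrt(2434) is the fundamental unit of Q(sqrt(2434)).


epsilon = 21905 + 444*sqrt(2434)
= 43810.0000
R = ln(43810.0000)
= 10.6876

10.6876


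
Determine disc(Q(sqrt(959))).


For K = Q(sqrt(d)) with d squarefree: disc(K) = d if d = 1 mod 4, and disc(K) = 4d if d = 2 or 3 mod 4.
Here d = 959, and d mod 4 = 3.
d = 3 mod 4, not 1 (O_K = Z[sqrt(d)]), so disc(K) = 4d = 4 * (959) = 3836

3836


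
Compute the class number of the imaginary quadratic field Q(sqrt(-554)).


K = Q(sqrt(-554)). d mod 4 = 2, so D = disc(K) = 4d = -2216
h(K) equals the number of primitive reduced positive-definite forms (a, b, c) = a*x^2 + b*x*y + c*y^2 with b^2 - 4ac = D,
where reduced means |b| <= a <= c, with b >= 0 whenever |b| = a or a = c, and primitive means gcd(a, b, c) = 1.
Reduced forces 3a^2 <= |D| = 2216, so 1 <= a <= 27; b must have the parity of D, and c = (b^2 - D)/(4a) must be an integer >= a.
Enumerate a = 1..27, b in [-a, a]:
  a=1: (1, 0, 554)  [1]
  a=2: (2, 0, 277)  [1]
  a=3: (3, -2, 185), (3, 2, 185)  [2]
  a=4: none
  a=5: (5, -2, 111), (5, 2, 111)  [2]
  a=6: (6, -4, 93), (6, 4, 93)  [2]
  a=7..8: none
  a=9: (9, -4, 62), (9, 4, 62)  [2]
  a=10: (10, -8, 57), (10, 8, 57)  [2]
  a=11..14: none
  a=15: (15, -8, 38), (15, -2, 37), (15, 2, 37), (15, 8, 38)  [4]
  a=16..17: none
  a=18: (18, -4, 31), (18, 4, 31)  [2]
  a=19: (19, -8, 30), (19, 8, 30)  [2]
  a=20..24: none
  a=25: (25, -22, 27), (25, 22, 27)  [2]
  a=26..27: none
Total reduced forms: 1 + 1 + 2 + 2 + 2 + 2 + 2 + 4 + 2 + 2 + 2 = 22
h = 22

22


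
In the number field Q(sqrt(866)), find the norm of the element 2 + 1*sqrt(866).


N(a + b*sqrt(d)) = a^2 - d*b^2
= (2)^2 - (866)*(1)^2
= 4 - 866
= -862

-862


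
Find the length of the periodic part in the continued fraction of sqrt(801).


Run the CF algorithm for sqrt(801).
a_0 = floor(sqrt(801)) = 28; set m_0=0, q_0=1.
Recurrence: m' = q*a - m,  q' = (d - m'^2)/q,  a' = floor((a_0 + m')/q').
  step 1: m=28, q=17, a=3
  step 2: m=23, q=16, a=3
  step 3: m=25, q=11, a=4
  step 4: m=19, q=40, a=1
  step 5: m=21, q=9, a=5
  step 6: m=24, q=25, a=2
  step 7: m=26, q=5, a=10
  step 8: m=24, q=45, a=1
  step 9: m=21, q=8, a=6
  step 10: m=27, q=9, a=6
  step 11: m=27, q=8, a=6
  step 12: m=21, q=45, a=1
  step 13: m=24, q=5, a=10
  step 14: m=26, q=25, a=2
  step 15: m=24, q=9, a=5
  step 16: m=21, q=40, a=1
  step 17: m=19, q=11, a=4
  step 18: m=25, q=16, a=3
  step 19: m=23, q=17, a=3
  step 20: m=28, q=1, a=56
a_20 = 2*a_0 = 56, so the period closes here.
sqrt(801) = [28; 3, 3, 4, 1, 5, 2, 10, 1, 6, 6, 6, 1, 10, 2, 5, 1, 4, 3, 3, 56]
Period length = 20

20


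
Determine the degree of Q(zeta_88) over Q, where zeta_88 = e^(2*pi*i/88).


The degree equals Euler's totient phi(88).
88 = 2^3 * 11
phi(88) = 40

40


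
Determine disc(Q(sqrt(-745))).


For K = Q(sqrt(d)) with d squarefree: disc(K) = d if d = 1 mod 4, and disc(K) = 4d if d = 2 or 3 mod 4.
Here d = -745, and d mod 4 = 3.
d = 3 mod 4, not 1 (O_K = Z[sqrt(d)]), so disc(K) = 4d = 4 * (-745) = -2980

-2980


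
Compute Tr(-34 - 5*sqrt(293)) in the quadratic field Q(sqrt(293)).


Tr(a + b*sqrt(d)) = (a + b*sqrt(d)) + (a - b*sqrt(d)) = 2a
= 2 * (-34)
= -68

-68


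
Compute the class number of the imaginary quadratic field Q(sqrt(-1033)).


K = Q(sqrt(-1033)). d mod 4 = 3, so D = disc(K) = 4d = -4132
h(K) equals the number of primitive reduced positive-definite forms (a, b, c) = a*x^2 + b*x*y + c*y^2 with b^2 - 4ac = D,
where reduced means |b| <= a <= c, with b >= 0 whenever |b| = a or a = c, and primitive means gcd(a, b, c) = 1.
Reduced forces 3a^2 <= |D| = 4132, so 1 <= a <= 37; b must have the parity of D, and c = (b^2 - D)/(4a) must be an integer >= a.
Enumerate a = 1..37, b in [-a, a]:
  a=1: (1, 0, 1033)  [1]
  a=2: (2, 2, 517)  [1]
  a=3..10: none
  a=11: (11, -2, 94), (11, 2, 94)  [2]
  a=12..16: none
  a=17: (17, -4, 61), (17, 4, 61)  [2]
  a=18..21: none
  a=22: (22, -2, 47), (22, 2, 47)  [2]
  a=23: (23, -10, 46), (23, 10, 46)  [2]
  a=24..33: none
  a=34: (34, -30, 37), (34, 30, 37)  [2]
  a=35..37: none
Total reduced forms: 1 + 1 + 2 + 2 + 2 + 2 + 2 = 12
h = 12

12


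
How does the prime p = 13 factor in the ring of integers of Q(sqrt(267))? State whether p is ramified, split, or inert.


K = Q(sqrt(267)). Since d mod 4 = 3, disc(K) = 1068.
Check p | disc: 1068 mod 13 = 2.
p does not divide disc. Compute Legendre symbol (d/p):
7^((13-1)/2) mod 13 = -1
(d/p) = -1, so p is inert: (p) stays prime with e=1, f=2, g=1.
Therefore p is inert.

inert


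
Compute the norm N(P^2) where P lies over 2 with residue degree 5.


N(P^a) = p^(a*f)
= 2^(2*5)
= 2^10
= 1024

1024


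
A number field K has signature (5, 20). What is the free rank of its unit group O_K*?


By Dirichlet's unit theorem:
rank = r1 + r2 - 1
= 5 + 20 - 1
= 24

24


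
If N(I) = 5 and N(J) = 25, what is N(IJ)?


N(IJ) = N(I) * N(J)
= 5 * 25
= 125

125


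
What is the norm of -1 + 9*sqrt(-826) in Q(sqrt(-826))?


N(a + b*sqrt(d)) = a^2 - d*b^2
= (-1)^2 - (-826)*(9)^2
= 1 + 66906
= 66907

66907


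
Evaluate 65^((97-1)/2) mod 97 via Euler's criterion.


p = 97 is prime and the exponent is (p-1)/2 = 48, so by Euler's criterion 65^48 = (65/97) = +1 or -1 mod 97.
Compute by square-and-multiply:
  48 = 32 + 16 (binary 110000)
  Repeated squaring mod 97: 65^1 = 65, 65^2 = 54, 65^4 = 6, 65^8 = 36, 65^16 = 35, 65^32 = 61
  65^48 = 65^32 * 65^16 = 61 * 35 mod 97
    61 * 35 = 2135 = 1 mod 97
  65^48 = 1 mod 97
Result 1: 65 is a quadratic residue mod 97.
65^48 mod 97 = 1

1


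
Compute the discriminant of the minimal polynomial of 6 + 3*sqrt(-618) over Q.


The element 6 + 3*sqrt(-618) has minimal polynomial:
x^2 - 12*x + 5598
Discriminant = (-12)^2 - 4*(5598)
= 144 - 22392
= -22248

-22248


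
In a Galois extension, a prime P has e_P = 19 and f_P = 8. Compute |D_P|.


|D_P| = e * f
= 19 * 8
= 152

152


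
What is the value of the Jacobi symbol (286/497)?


Compute (286/497) via quadratic reciprocity:
  pull out 2: (2/497) = +1  (since 497 mod 8 = 1)
  reciprocity: (143/497) -> +(497/143)
  reduce: (68/143)
  pull out 2: (2/143) = +1  (since 143 mod 8 = 7)
  pull out 2: (2/143) = +1  (since 143 mod 8 = 7)
  reciprocity: (17/143) -> +(143/17)
  reduce: (7/17)
  reciprocity: (7/17) -> +(17/7)
  reduce: (3/7)
  reciprocity: (3/7) -> -(7/3)
  reduce: (1/3)
  (1/3) = 1
Product of signs = -1

-1


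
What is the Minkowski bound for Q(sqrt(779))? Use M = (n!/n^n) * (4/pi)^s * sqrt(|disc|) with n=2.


d = 779, d mod 4 = 3, so disc(K) = 4d = 3116; |disc(K)| = 3116
Real quadratic field, so n = 2, s = r2 = 0, r1 = 2
M = (n!/n^n) * (4/pi)^s * sqrt(|disc(K)|) = (2!/2^2) * (4/pi)^0 * sqrt(3116)
= 0.5 * 1.000000 * 55.821143
= 27.9106

27.9106


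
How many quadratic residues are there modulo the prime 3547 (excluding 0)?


For prime p, the number of non-zero quadratic residues is (p-1)/2.
= (3547-1)/2
= 1773

1773


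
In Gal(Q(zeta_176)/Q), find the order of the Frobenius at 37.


The Frobenius at p in Gal(Q(zeta_n)/Q) = (Z/nZ)* is the class of p, so its order is ord_176(37), the smallest k >= 1 with 37^k = 1 mod 176.
n = 176 = 2^4 * 11, phi(176) = 80; the order divides phi(n).
Divisors of 80: 1, 2, 4, 5, 8, 10, 16, 20, 40, 80
Repeated squaring mod 176: 37^1 = 37, 37^2 = 137, 37^4 = 113, 37^8 = 97, 37^16 = 81, 37^32 = 49, 37^64 = 113
Test divisors in increasing order:
  k=1: 37^1 = 37 mod 176
  k=2: 37^2 = 137 mod 176
  k=4: 37^4 = 113 mod 176
  k=5: 37^5 = 113 * 37 = 133 mod 176
  k=8: 37^8 = 97 mod 176
  k=10: 37^10 = 97 * 137 = 89 mod 176
  k=16: 37^16 = 81 mod 176
  k=20: 37^20 = 81 * 113 = 1 mod 176  <- first divisor giving 1
Order = 20

20


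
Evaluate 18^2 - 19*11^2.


x^2 - d*y^2
= 18^2 - 19*11^2
= 324 - 2299
= -1975

-1975


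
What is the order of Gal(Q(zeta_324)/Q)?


|Gal(Q(zeta_324)/Q)| = phi(324)
= 108

108


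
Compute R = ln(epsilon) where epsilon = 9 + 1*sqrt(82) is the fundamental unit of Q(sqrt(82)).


epsilon = 9 + 1*sqrt(82)
= 18.0554
R = ln(18.0554)
= 2.8934

2.8934


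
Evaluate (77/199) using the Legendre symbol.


p = 199 is prime, so compute (77/199) with the reciprocity algorithm (Jacobi-symbol steps: pull out 2s via (2/n), flip via reciprocity, reduce):
  reciprocity: (77/199) -> +(199/77)
  reduce: (45/77)
  reciprocity: (45/77) -> +(77/45)
  reduce: (32/45)
  pull out 2: (2/45) = -1  (since 45 mod 8 = 5)
  pull out 2: (2/45) = -1  (since 45 mod 8 = 5)
  pull out 2: (2/45) = -1  (since 45 mod 8 = 5)
  pull out 2: (2/45) = -1  (since 45 mod 8 = 5)
  pull out 2: (2/45) = -1  (since 45 mod 8 = 5)
  (1/45) = 1
Product of signs = -1
(77/199) = -1

-1


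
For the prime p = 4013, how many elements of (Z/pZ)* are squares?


For prime p, the number of non-zero quadratic residues is (p-1)/2.
= (4013-1)/2
= 2006

2006


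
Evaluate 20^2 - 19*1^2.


x^2 - d*y^2
= 20^2 - 19*1^2
= 400 - 19
= 381

381


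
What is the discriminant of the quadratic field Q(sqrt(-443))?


For K = Q(sqrt(d)) with d squarefree: disc(K) = d if d = 1 mod 4, and disc(K) = 4d if d = 2 or 3 mod 4.
Here d = -443, and d mod 4 = 1.
d = 1 mod 4 (O_K = Z[(1+sqrt(d))/2]), so disc(K) = d = -443

-443


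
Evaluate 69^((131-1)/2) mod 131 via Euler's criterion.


p = 131 is prime and the exponent is (p-1)/2 = 65, so by Euler's criterion 69^65 = (69/131) = +1 or -1 mod 131.
Compute by square-and-multiply:
  65 = 64 + 1 (binary 1000001)
  Repeated squaring mod 131: 69^1 = 69, 69^2 = 45, 69^4 = 60, 69^8 = 63, 69^16 = 39, 69^32 = 80, 69^64 = 112
  69^65 = 69^64 * 69^1 = 112 * 69 mod 131
    112 * 69 = 7728 = 130 mod 131
  69^65 = 130 mod 131
Result 130 = p - 1 = -1 mod 131: 69 is a quadratic non-residue mod 131. As a residue in [0, p-1] the value is 130.
69^65 mod 131 = 130

130


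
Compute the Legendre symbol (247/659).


p = 659 is prime, so compute (247/659) with the reciprocity algorithm (Jacobi-symbol steps: pull out 2s via (2/n), flip via reciprocity, reduce):
  reciprocity: (247/659) -> -(659/247)
  reduce: (165/247)
  reciprocity: (165/247) -> +(247/165)
  reduce: (82/165)
  pull out 2: (2/165) = -1  (since 165 mod 8 = 5)
  reciprocity: (41/165) -> +(165/41)
  reduce: (1/41)
  (1/41) = 1
Product of signs = 1
(247/659) = 1

1


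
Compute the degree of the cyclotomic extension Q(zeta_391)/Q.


The degree equals Euler's totient phi(391).
391 = 17 * 23
phi(391) = 352

352


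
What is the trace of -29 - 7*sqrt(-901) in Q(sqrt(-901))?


Tr(a + b*sqrt(d)) = (a + b*sqrt(d)) + (a - b*sqrt(d)) = 2a
= 2 * (-29)
= -58

-58


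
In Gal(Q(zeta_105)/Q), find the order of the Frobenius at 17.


The Frobenius at p in Gal(Q(zeta_n)/Q) = (Z/nZ)* is the class of p, so its order is ord_105(17), the smallest k >= 1 with 17^k = 1 mod 105.
n = 105 = 3 * 5 * 7, phi(105) = 48; the order divides phi(n).
Divisors of 48: 1, 2, 3, 4, 6, 8, 12, 16, 24, 48
Repeated squaring mod 105: 17^1 = 17, 17^2 = 79, 17^4 = 46, 17^8 = 16, 17^16 = 46, 17^32 = 16
Test divisors in increasing order:
  k=1: 17^1 = 17 mod 105
  k=2: 17^2 = 79 mod 105
  k=3: 17^3 = 79 * 17 = 83 mod 105
  k=4: 17^4 = 46 mod 105
  k=6: 17^6 = 46 * 79 = 64 mod 105
  k=8: 17^8 = 16 mod 105
  k=12: 17^12 = 16 * 46 = 1 mod 105  <- first divisor giving 1
Order = 12

12


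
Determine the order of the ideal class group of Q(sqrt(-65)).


K = Q(sqrt(-65)). d mod 4 = 3, so D = disc(K) = 4d = -260
h(K) equals the number of primitive reduced positive-definite forms (a, b, c) = a*x^2 + b*x*y + c*y^2 with b^2 - 4ac = D,
where reduced means |b| <= a <= c, with b >= 0 whenever |b| = a or a = c, and primitive means gcd(a, b, c) = 1.
Reduced forces 3a^2 <= |D| = 260, so 1 <= a <= 9; b must have the parity of D, and c = (b^2 - D)/(4a) must be an integer >= a.
Enumerate a = 1..9, b in [-a, a]:
  a=1: (1, 0, 65)  [1]
  a=2: (2, 2, 33)  [1]
  a=3: (3, -2, 22), (3, 2, 22)  [2]
  a=4: none
  a=5: (5, 0, 13)  [1]
  a=6: (6, -2, 11), (6, 2, 11)  [2]
  a=7..8: none
  a=9: (9, 8, 9)  [1]
Total reduced forms: 1 + 1 + 2 + 1 + 2 + 1 = 8
h = 8

8


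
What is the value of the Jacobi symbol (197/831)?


Compute (197/831) via quadratic reciprocity:
  reciprocity: (197/831) -> +(831/197)
  reduce: (43/197)
  reciprocity: (43/197) -> +(197/43)
  reduce: (25/43)
  reciprocity: (25/43) -> +(43/25)
  reduce: (18/25)
  pull out 2: (2/25) = +1  (since 25 mod 8 = 1)
  reciprocity: (9/25) -> +(25/9)
  reduce: (7/9)
  reciprocity: (7/9) -> +(9/7)
  reduce: (2/7)
  pull out 2: (2/7) = +1  (since 7 mod 8 = 7)
  (1/7) = 1
Product of signs = 1

1


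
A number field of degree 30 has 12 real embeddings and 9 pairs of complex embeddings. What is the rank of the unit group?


By Dirichlet's unit theorem:
rank = r1 + r2 - 1
= 12 + 9 - 1
= 20

20


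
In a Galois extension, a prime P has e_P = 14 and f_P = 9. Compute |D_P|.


|D_P| = e * f
= 14 * 9
= 126

126


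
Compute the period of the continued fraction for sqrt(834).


Run the CF algorithm for sqrt(834).
a_0 = floor(sqrt(834)) = 28; set m_0=0, q_0=1.
Recurrence: m' = q*a - m,  q' = (d - m'^2)/q,  a' = floor((a_0 + m')/q').
  step 1: m=28, q=50, a=1
  step 2: m=22, q=7, a=7
  step 3: m=27, q=15, a=3
  step 4: m=18, q=34, a=1
  step 5: m=16, q=17, a=2
  step 6: m=18, q=30, a=1
  step 7: m=12, q=23, a=1
  step 8: m=11, q=31, a=1
  step 9: m=20, q=14, a=3
  step 10: m=22, q=25, a=2
  step 11: m=28, q=2, a=28
  step 12: m=28, q=25, a=2
  step 13: m=22, q=14, a=3
  step 14: m=20, q=31, a=1
  step 15: m=11, q=23, a=1
  step 16: m=12, q=30, a=1
  step 17: m=18, q=17, a=2
  step 18: m=16, q=34, a=1
  step 19: m=18, q=15, a=3
  step 20: m=27, q=7, a=7
  step 21: m=22, q=50, a=1
  step 22: m=28, q=1, a=56
a_22 = 2*a_0 = 56, so the period closes here.
sqrt(834) = [28; 1, 7, 3, 1, 2, 1, 1, 1, 3, 2, 28, 2, 3, 1, 1, 1, 2, 1, 3, 7, 1, 56]
Period length = 22

22


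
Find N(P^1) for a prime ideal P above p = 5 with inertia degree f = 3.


N(P^a) = p^(a*f)
= 5^(1*3)
= 5^3
= 125

125


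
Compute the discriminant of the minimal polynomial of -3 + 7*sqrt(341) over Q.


The element -3 + 7*sqrt(341) has minimal polynomial:
x^2 + 6*x - 16700
Discriminant = (6)^2 - 4*(-16700)
= 36 + 66800
= 66836

66836


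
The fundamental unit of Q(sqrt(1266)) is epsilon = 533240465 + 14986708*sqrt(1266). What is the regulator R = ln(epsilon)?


epsilon = 533240465 + 14986708*sqrt(1266)
= 1.0665e+09
R = ln(1.0665e+09)
= 20.7876

20.7876


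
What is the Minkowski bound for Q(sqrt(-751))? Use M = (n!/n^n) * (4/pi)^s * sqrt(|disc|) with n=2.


d = -751, d mod 4 = 1, so disc(K) = d = -751; |disc(K)| = 751
Imaginary quadratic field, so n = 2, s = r2 = 1, r1 = 0
M = (n!/n^n) * (4/pi)^s * sqrt(|disc(K)|) = (2!/2^2) * (4/pi)^1 * sqrt(751)
= 0.5 * 1.273240 * 27.404379
= 17.4462

17.4462


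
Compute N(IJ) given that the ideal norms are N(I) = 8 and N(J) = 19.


N(IJ) = N(I) * N(J)
= 8 * 19
= 152

152


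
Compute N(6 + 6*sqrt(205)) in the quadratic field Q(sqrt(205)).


N(a + b*sqrt(d)) = a^2 - d*b^2
= (6)^2 - (205)*(6)^2
= 36 - 7380
= -7344

-7344


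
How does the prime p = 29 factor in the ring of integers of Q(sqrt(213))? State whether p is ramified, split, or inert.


K = Q(sqrt(213)). Since d mod 4 = 1, disc(K) = 213.
Check p | disc: 213 mod 29 = 10.
p does not divide disc. Compute Legendre symbol (d/p):
10^((29-1)/2) mod 29 = -1
(d/p) = -1, so p is inert: (p) stays prime with e=1, f=2, g=1.
Therefore p is inert.

inert


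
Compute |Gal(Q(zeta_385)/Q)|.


|Gal(Q(zeta_385)/Q)| = phi(385)
= 240

240


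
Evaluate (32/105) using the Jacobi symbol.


Compute (32/105) via quadratic reciprocity:
  pull out 2: (2/105) = +1  (since 105 mod 8 = 1)
  pull out 2: (2/105) = +1  (since 105 mod 8 = 1)
  pull out 2: (2/105) = +1  (since 105 mod 8 = 1)
  pull out 2: (2/105) = +1  (since 105 mod 8 = 1)
  pull out 2: (2/105) = +1  (since 105 mod 8 = 1)
  (1/105) = 1
Product of signs = 1

1


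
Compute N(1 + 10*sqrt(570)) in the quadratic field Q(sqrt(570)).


N(a + b*sqrt(d)) = a^2 - d*b^2
= (1)^2 - (570)*(10)^2
= 1 - 57000
= -56999

-56999


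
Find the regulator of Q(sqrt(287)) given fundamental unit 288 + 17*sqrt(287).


epsilon = 288 + 17*sqrt(287)
= 575.9983
R = ln(575.9983)
= 6.3561

6.3561


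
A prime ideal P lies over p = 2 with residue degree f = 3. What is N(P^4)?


N(P^a) = p^(a*f)
= 2^(4*3)
= 2^12
= 4096

4096


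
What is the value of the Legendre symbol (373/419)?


p = 419 is prime, so compute (373/419) with the reciprocity algorithm (Jacobi-symbol steps: pull out 2s via (2/n), flip via reciprocity, reduce):
  reciprocity: (373/419) -> +(419/373)
  reduce: (46/373)
  pull out 2: (2/373) = -1  (since 373 mod 8 = 5)
  reciprocity: (23/373) -> +(373/23)
  reduce: (5/23)
  reciprocity: (5/23) -> +(23/5)
  reduce: (3/5)
  reciprocity: (3/5) -> +(5/3)
  reduce: (2/3)
  pull out 2: (2/3) = -1  (since 3 mod 8 = 3)
  (1/3) = 1
Product of signs = 1
(373/419) = 1

1


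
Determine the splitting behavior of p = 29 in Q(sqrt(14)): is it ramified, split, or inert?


K = Q(sqrt(14)). Since d mod 4 = 2, disc(K) = 56.
Check p | disc: 56 mod 29 = 27.
p does not divide disc. Compute Legendre symbol (d/p):
14^((29-1)/2) mod 29 = -1
(d/p) = -1, so p is inert: (p) stays prime with e=1, f=2, g=1.
Therefore p is inert.

inert


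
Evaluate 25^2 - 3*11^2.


x^2 - d*y^2
= 25^2 - 3*11^2
= 625 - 363
= 262

262


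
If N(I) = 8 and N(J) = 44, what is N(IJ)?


N(IJ) = N(I) * N(J)
= 8 * 44
= 352

352


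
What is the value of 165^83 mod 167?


p = 167 is prime and the exponent is (p-1)/2 = 83, so by Euler's criterion 165^83 = (165/167) = +1 or -1 mod 167.
Compute by square-and-multiply:
  83 = 64 + 16 + 2 + 1 (binary 1010011)
  Repeated squaring mod 167: 165^1 = 165, 165^2 = 4, 165^4 = 16, 165^8 = 89, 165^16 = 72, 165^32 = 7, 165^64 = 49
  165^83 = 165^64 * 165^16 * 165^2 * 165^1 = 49 * 72 * 4 * 165 mod 167
    49 * 72 = 3528 = 21 mod 167
    21 * 4 = 84 = 84 mod 167
    84 * 165 = 13860 = 166 mod 167
  165^83 = 166 mod 167
Result 166 = p - 1 = -1 mod 167: 165 is a quadratic non-residue mod 167. As a residue in [0, p-1] the value is 166.
165^83 mod 167 = 166

166


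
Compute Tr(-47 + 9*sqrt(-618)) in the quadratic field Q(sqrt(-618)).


Tr(a + b*sqrt(d)) = (a + b*sqrt(d)) + (a - b*sqrt(d)) = 2a
= 2 * (-47)
= -94

-94


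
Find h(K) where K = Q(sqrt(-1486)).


K = Q(sqrt(-1486)). d mod 4 = 2, so D = disc(K) = 4d = -5944
h(K) equals the number of primitive reduced positive-definite forms (a, b, c) = a*x^2 + b*x*y + c*y^2 with b^2 - 4ac = D,
where reduced means |b| <= a <= c, with b >= 0 whenever |b| = a or a = c, and primitive means gcd(a, b, c) = 1.
Reduced forces 3a^2 <= |D| = 5944, so 1 <= a <= 44; b must have the parity of D, and c = (b^2 - D)/(4a) must be an integer >= a.
Enumerate a = 1..44, b in [-a, a]:
  a=1: (1, 0, 1486)  [1]
  a=2: (2, 0, 743)  [1]
  a=3..4: none
  a=5: (5, -4, 298), (5, 4, 298)  [2]
  a=6..9: none
  a=10: (10, -4, 149), (10, 4, 149)  [2]
  a=11..12: none
  a=13: (13, -6, 115), (13, 6, 115)  [2]
  a=14..22: none
  a=23: (23, -6, 65), (23, 6, 65)  [2]
  a=24: none
  a=25: (25, -16, 62), (25, 16, 62)  [2]
  a=26: (26, -20, 61), (26, 20, 61)  [2]
  a=27..28: none
  a=29: (29, -28, 58), (29, 28, 58)  [2]
  a=30: none
  a=31: (31, -16, 50), (31, 16, 50)  [2]
  a=32..40: none
  a=41: (41, -40, 46), (41, 40, 46)  [2]
  a=42..44: none
Total reduced forms: 1 + 1 + 2 + 2 + 2 + 2 + 2 + 2 + 2 + 2 + 2 = 20
h = 20

20


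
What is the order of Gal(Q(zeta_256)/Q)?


|Gal(Q(zeta_256)/Q)| = phi(256)
= 128

128


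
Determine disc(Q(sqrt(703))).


For K = Q(sqrt(d)) with d squarefree: disc(K) = d if d = 1 mod 4, and disc(K) = 4d if d = 2 or 3 mod 4.
Here d = 703, and d mod 4 = 3.
d = 3 mod 4, not 1 (O_K = Z[sqrt(d)]), so disc(K) = 4d = 4 * (703) = 2812

2812


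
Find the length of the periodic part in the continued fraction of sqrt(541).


Run the CF algorithm for sqrt(541).
a_0 = floor(sqrt(541)) = 23; set m_0=0, q_0=1.
Recurrence: m' = q*a - m,  q' = (d - m'^2)/q,  a' = floor((a_0 + m')/q').
  step 1: m=23, q=12, a=3
  step 2: m=13, q=31, a=1
  step 3: m=18, q=7, a=5
  step 4: m=17, q=36, a=1
  step 5: m=19, q=5, a=8
  step 6: m=21, q=20, a=2
  step 7: m=19, q=9, a=4
  step 8: m=17, q=28, a=1
  step 9: m=11, q=15, a=2
  step 10: m=19, q=12, a=3
  step 11: m=17, q=21, a=1
  step 12: m=4, q=25, a=1
  step 13: m=21, q=4, a=11
  step 14: m=23, q=3, a=15
  step 15: m=22, q=19, a=2
  step 16: m=16, q=15, a=2
  step 17: m=14, q=23, a=1
  step 18: m=9, q=20, a=1
  step 19: m=11, q=21, a=1
  step 20: m=10, q=21, a=1
  step 21: m=11, q=20, a=1
  step 22: m=9, q=23, a=1
  step 23: m=14, q=15, a=2
  step 24: m=16, q=19, a=2
  step 25: m=22, q=3, a=15
  step 26: m=23, q=4, a=11
  step 27: m=21, q=25, a=1
  step 28: m=4, q=21, a=1
  step 29: m=17, q=12, a=3
  step 30: m=19, q=15, a=2
  step 31: m=11, q=28, a=1
  step 32: m=17, q=9, a=4
  step 33: m=19, q=20, a=2
  step 34: m=21, q=5, a=8
  step 35: m=19, q=36, a=1
  step 36: m=17, q=7, a=5
  step 37: m=18, q=31, a=1
  step 38: m=13, q=12, a=3
  step 39: m=23, q=1, a=46
a_39 = 2*a_0 = 46, so the period closes here.
sqrt(541) = [23; 3, 1, 5, 1, 8, 2, 4, 1, 2, 3, 1, 1, 11, 15, 2, 2, 1, 1, 1, 1, 1, 1, 2, 2, 15, 11, 1, 1, 3, 2, 1, 4, 2, 8, 1, 5, 1, 3, 46]
Period length = 39

39


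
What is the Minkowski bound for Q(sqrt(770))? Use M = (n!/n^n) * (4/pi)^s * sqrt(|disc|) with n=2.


d = 770, d mod 4 = 2, so disc(K) = 4d = 3080; |disc(K)| = 3080
Real quadratic field, so n = 2, s = r2 = 0, r1 = 2
M = (n!/n^n) * (4/pi)^s * sqrt(|disc(K)|) = (2!/2^2) * (4/pi)^0 * sqrt(3080)
= 0.5 * 1.000000 * 55.497748
= 27.7489

27.7489


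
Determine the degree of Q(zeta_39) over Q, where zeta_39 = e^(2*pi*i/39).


The degree equals Euler's totient phi(39).
39 = 3 * 13
phi(39) = 24

24


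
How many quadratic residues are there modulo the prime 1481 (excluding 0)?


For prime p, the number of non-zero quadratic residues is (p-1)/2.
= (1481-1)/2
= 740

740


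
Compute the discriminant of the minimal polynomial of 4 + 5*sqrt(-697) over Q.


The element 4 + 5*sqrt(-697) has minimal polynomial:
x^2 - 8*x + 17441
Discriminant = (-8)^2 - 4*(17441)
= 64 - 69764
= -69700

-69700


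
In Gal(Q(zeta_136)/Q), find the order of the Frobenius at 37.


The Frobenius at p in Gal(Q(zeta_n)/Q) = (Z/nZ)* is the class of p, so its order is ord_136(37), the smallest k >= 1 with 37^k = 1 mod 136.
n = 136 = 2^3 * 17, phi(136) = 64; the order divides phi(n).
Divisors of 64: 1, 2, 4, 8, 16, 32, 64
Repeated squaring mod 136: 37^1 = 37, 37^2 = 9, 37^4 = 81, 37^8 = 33, 37^16 = 1, 37^32 = 1, 37^64 = 1
Test divisors in increasing order:
  k=1: 37^1 = 37 mod 136
  k=2: 37^2 = 9 mod 136
  k=4: 37^4 = 81 mod 136
  k=8: 37^8 = 33 mod 136
  k=16: 37^16 = 1 mod 136  <- first divisor giving 1
Order = 16

16
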